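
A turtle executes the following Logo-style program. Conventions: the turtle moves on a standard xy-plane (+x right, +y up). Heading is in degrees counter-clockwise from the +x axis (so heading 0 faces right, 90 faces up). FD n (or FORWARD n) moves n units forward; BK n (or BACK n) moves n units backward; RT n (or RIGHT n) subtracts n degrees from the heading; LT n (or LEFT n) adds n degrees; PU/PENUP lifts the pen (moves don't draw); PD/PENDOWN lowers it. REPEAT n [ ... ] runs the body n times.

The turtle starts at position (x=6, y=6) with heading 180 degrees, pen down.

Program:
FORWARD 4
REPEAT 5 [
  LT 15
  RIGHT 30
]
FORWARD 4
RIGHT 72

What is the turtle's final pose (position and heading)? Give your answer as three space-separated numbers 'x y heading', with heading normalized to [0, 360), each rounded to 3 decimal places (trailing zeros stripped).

Executing turtle program step by step:
Start: pos=(6,6), heading=180, pen down
FD 4: (6,6) -> (2,6) [heading=180, draw]
REPEAT 5 [
  -- iteration 1/5 --
  LT 15: heading 180 -> 195
  RT 30: heading 195 -> 165
  -- iteration 2/5 --
  LT 15: heading 165 -> 180
  RT 30: heading 180 -> 150
  -- iteration 3/5 --
  LT 15: heading 150 -> 165
  RT 30: heading 165 -> 135
  -- iteration 4/5 --
  LT 15: heading 135 -> 150
  RT 30: heading 150 -> 120
  -- iteration 5/5 --
  LT 15: heading 120 -> 135
  RT 30: heading 135 -> 105
]
FD 4: (2,6) -> (0.965,9.864) [heading=105, draw]
RT 72: heading 105 -> 33
Final: pos=(0.965,9.864), heading=33, 2 segment(s) drawn

Answer: 0.965 9.864 33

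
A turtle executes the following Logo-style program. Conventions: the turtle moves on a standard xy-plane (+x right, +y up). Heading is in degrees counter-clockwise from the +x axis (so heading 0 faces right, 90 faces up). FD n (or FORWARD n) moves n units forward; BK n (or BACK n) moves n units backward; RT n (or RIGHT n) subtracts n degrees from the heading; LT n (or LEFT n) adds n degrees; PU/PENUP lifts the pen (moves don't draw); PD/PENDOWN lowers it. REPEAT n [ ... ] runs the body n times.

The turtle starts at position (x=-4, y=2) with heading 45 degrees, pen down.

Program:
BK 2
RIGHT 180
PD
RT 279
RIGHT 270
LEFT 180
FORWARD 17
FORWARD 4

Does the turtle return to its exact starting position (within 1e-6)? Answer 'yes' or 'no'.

Executing turtle program step by step:
Start: pos=(-4,2), heading=45, pen down
BK 2: (-4,2) -> (-5.414,0.586) [heading=45, draw]
RT 180: heading 45 -> 225
PD: pen down
RT 279: heading 225 -> 306
RT 270: heading 306 -> 36
LT 180: heading 36 -> 216
FD 17: (-5.414,0.586) -> (-19.168,-9.407) [heading=216, draw]
FD 4: (-19.168,-9.407) -> (-22.404,-11.758) [heading=216, draw]
Final: pos=(-22.404,-11.758), heading=216, 3 segment(s) drawn

Start position: (-4, 2)
Final position: (-22.404, -11.758)
Distance = 22.978; >= 1e-6 -> NOT closed

Answer: no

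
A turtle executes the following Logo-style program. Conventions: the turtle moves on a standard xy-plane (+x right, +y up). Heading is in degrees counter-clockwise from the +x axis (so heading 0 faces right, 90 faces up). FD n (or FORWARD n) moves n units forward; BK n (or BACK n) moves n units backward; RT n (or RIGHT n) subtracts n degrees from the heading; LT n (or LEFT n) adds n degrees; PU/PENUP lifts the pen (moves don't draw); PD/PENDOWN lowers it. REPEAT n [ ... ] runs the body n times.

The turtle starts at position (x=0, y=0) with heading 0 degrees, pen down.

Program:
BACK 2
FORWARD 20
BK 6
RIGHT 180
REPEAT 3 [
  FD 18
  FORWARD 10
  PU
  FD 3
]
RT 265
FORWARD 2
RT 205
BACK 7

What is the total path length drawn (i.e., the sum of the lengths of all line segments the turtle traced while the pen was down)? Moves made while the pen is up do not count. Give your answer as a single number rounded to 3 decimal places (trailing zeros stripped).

Answer: 56

Derivation:
Executing turtle program step by step:
Start: pos=(0,0), heading=0, pen down
BK 2: (0,0) -> (-2,0) [heading=0, draw]
FD 20: (-2,0) -> (18,0) [heading=0, draw]
BK 6: (18,0) -> (12,0) [heading=0, draw]
RT 180: heading 0 -> 180
REPEAT 3 [
  -- iteration 1/3 --
  FD 18: (12,0) -> (-6,0) [heading=180, draw]
  FD 10: (-6,0) -> (-16,0) [heading=180, draw]
  PU: pen up
  FD 3: (-16,0) -> (-19,0) [heading=180, move]
  -- iteration 2/3 --
  FD 18: (-19,0) -> (-37,0) [heading=180, move]
  FD 10: (-37,0) -> (-47,0) [heading=180, move]
  PU: pen up
  FD 3: (-47,0) -> (-50,0) [heading=180, move]
  -- iteration 3/3 --
  FD 18: (-50,0) -> (-68,0) [heading=180, move]
  FD 10: (-68,0) -> (-78,0) [heading=180, move]
  PU: pen up
  FD 3: (-78,0) -> (-81,0) [heading=180, move]
]
RT 265: heading 180 -> 275
FD 2: (-81,0) -> (-80.826,-1.992) [heading=275, move]
RT 205: heading 275 -> 70
BK 7: (-80.826,-1.992) -> (-83.22,-8.57) [heading=70, move]
Final: pos=(-83.22,-8.57), heading=70, 5 segment(s) drawn

Segment lengths:
  seg 1: (0,0) -> (-2,0), length = 2
  seg 2: (-2,0) -> (18,0), length = 20
  seg 3: (18,0) -> (12,0), length = 6
  seg 4: (12,0) -> (-6,0), length = 18
  seg 5: (-6,0) -> (-16,0), length = 10
Total = 56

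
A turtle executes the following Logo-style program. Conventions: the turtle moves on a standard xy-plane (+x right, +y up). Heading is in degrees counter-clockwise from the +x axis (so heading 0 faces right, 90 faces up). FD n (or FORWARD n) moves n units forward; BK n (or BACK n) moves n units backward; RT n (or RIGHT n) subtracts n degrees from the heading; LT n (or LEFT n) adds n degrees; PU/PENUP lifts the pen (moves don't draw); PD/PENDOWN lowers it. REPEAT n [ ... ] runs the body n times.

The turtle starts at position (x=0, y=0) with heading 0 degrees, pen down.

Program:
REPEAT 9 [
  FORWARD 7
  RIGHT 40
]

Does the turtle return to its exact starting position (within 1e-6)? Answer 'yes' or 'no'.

Executing turtle program step by step:
Start: pos=(0,0), heading=0, pen down
REPEAT 9 [
  -- iteration 1/9 --
  FD 7: (0,0) -> (7,0) [heading=0, draw]
  RT 40: heading 0 -> 320
  -- iteration 2/9 --
  FD 7: (7,0) -> (12.362,-4.5) [heading=320, draw]
  RT 40: heading 320 -> 280
  -- iteration 3/9 --
  FD 7: (12.362,-4.5) -> (13.578,-11.393) [heading=280, draw]
  RT 40: heading 280 -> 240
  -- iteration 4/9 --
  FD 7: (13.578,-11.393) -> (10.078,-17.455) [heading=240, draw]
  RT 40: heading 240 -> 200
  -- iteration 5/9 --
  FD 7: (10.078,-17.455) -> (3.5,-19.849) [heading=200, draw]
  RT 40: heading 200 -> 160
  -- iteration 6/9 --
  FD 7: (3.5,-19.849) -> (-3.078,-17.455) [heading=160, draw]
  RT 40: heading 160 -> 120
  -- iteration 7/9 --
  FD 7: (-3.078,-17.455) -> (-6.578,-11.393) [heading=120, draw]
  RT 40: heading 120 -> 80
  -- iteration 8/9 --
  FD 7: (-6.578,-11.393) -> (-5.362,-4.5) [heading=80, draw]
  RT 40: heading 80 -> 40
  -- iteration 9/9 --
  FD 7: (-5.362,-4.5) -> (0,0) [heading=40, draw]
  RT 40: heading 40 -> 0
]
Final: pos=(0,0), heading=0, 9 segment(s) drawn

Start position: (0, 0)
Final position: (0, 0)
Distance = 0; < 1e-6 -> CLOSED

Answer: yes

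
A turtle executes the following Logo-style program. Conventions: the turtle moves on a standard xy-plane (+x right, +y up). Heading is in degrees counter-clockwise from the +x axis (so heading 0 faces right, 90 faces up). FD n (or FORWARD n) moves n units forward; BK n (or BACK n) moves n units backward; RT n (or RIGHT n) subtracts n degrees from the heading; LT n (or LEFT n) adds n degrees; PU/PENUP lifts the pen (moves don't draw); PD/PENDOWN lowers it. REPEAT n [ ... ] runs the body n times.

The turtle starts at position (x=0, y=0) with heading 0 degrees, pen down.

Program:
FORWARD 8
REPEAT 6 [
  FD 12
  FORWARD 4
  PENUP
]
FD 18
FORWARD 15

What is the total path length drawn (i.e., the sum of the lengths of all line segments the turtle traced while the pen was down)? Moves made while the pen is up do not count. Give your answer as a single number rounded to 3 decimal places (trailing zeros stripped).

Executing turtle program step by step:
Start: pos=(0,0), heading=0, pen down
FD 8: (0,0) -> (8,0) [heading=0, draw]
REPEAT 6 [
  -- iteration 1/6 --
  FD 12: (8,0) -> (20,0) [heading=0, draw]
  FD 4: (20,0) -> (24,0) [heading=0, draw]
  PU: pen up
  -- iteration 2/6 --
  FD 12: (24,0) -> (36,0) [heading=0, move]
  FD 4: (36,0) -> (40,0) [heading=0, move]
  PU: pen up
  -- iteration 3/6 --
  FD 12: (40,0) -> (52,0) [heading=0, move]
  FD 4: (52,0) -> (56,0) [heading=0, move]
  PU: pen up
  -- iteration 4/6 --
  FD 12: (56,0) -> (68,0) [heading=0, move]
  FD 4: (68,0) -> (72,0) [heading=0, move]
  PU: pen up
  -- iteration 5/6 --
  FD 12: (72,0) -> (84,0) [heading=0, move]
  FD 4: (84,0) -> (88,0) [heading=0, move]
  PU: pen up
  -- iteration 6/6 --
  FD 12: (88,0) -> (100,0) [heading=0, move]
  FD 4: (100,0) -> (104,0) [heading=0, move]
  PU: pen up
]
FD 18: (104,0) -> (122,0) [heading=0, move]
FD 15: (122,0) -> (137,0) [heading=0, move]
Final: pos=(137,0), heading=0, 3 segment(s) drawn

Segment lengths:
  seg 1: (0,0) -> (8,0), length = 8
  seg 2: (8,0) -> (20,0), length = 12
  seg 3: (20,0) -> (24,0), length = 4
Total = 24

Answer: 24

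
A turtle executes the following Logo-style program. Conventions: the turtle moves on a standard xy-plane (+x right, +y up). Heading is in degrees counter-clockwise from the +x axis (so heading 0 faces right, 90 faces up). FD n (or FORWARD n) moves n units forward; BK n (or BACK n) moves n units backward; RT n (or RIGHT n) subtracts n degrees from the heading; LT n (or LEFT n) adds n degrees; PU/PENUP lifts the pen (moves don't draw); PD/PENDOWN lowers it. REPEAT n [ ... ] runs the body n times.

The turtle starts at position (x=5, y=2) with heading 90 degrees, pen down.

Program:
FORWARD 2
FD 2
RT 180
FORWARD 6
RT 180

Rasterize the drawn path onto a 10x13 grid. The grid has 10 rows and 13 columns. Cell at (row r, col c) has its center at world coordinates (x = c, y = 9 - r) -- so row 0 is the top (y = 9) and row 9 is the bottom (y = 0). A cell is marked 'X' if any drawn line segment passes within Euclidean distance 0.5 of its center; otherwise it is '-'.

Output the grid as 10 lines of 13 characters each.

Answer: -------------
-------------
-------------
-----X-------
-----X-------
-----X-------
-----X-------
-----X-------
-----X-------
-----X-------

Derivation:
Segment 0: (5,2) -> (5,4)
Segment 1: (5,4) -> (5,6)
Segment 2: (5,6) -> (5,0)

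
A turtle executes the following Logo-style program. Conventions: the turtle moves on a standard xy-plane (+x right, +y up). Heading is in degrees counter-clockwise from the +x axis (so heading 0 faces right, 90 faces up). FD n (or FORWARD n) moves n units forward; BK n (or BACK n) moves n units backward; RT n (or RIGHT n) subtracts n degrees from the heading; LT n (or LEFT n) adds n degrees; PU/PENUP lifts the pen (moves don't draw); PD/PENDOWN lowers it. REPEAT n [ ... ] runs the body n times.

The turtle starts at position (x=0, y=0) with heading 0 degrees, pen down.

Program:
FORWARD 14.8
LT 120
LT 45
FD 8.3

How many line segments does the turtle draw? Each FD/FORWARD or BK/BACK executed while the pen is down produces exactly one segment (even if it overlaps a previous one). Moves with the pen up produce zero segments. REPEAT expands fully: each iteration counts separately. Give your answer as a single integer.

Answer: 2

Derivation:
Executing turtle program step by step:
Start: pos=(0,0), heading=0, pen down
FD 14.8: (0,0) -> (14.8,0) [heading=0, draw]
LT 120: heading 0 -> 120
LT 45: heading 120 -> 165
FD 8.3: (14.8,0) -> (6.783,2.148) [heading=165, draw]
Final: pos=(6.783,2.148), heading=165, 2 segment(s) drawn
Segments drawn: 2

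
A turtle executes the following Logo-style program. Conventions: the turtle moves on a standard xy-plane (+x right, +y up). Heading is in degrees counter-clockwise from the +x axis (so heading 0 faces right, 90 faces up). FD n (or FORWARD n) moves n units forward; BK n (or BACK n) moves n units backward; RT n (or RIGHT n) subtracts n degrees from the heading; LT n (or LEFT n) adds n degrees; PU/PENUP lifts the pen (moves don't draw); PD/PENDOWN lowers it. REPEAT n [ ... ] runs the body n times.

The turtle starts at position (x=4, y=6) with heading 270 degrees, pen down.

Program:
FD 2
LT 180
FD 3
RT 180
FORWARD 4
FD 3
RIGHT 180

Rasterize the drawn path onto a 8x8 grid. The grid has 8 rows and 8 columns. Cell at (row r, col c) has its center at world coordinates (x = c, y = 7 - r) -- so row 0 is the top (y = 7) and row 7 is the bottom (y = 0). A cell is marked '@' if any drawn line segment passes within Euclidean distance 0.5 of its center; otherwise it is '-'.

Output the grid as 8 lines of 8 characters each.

Answer: ----@---
----@---
----@---
----@---
----@---
----@---
----@---
----@---

Derivation:
Segment 0: (4,6) -> (4,4)
Segment 1: (4,4) -> (4,7)
Segment 2: (4,7) -> (4,3)
Segment 3: (4,3) -> (4,0)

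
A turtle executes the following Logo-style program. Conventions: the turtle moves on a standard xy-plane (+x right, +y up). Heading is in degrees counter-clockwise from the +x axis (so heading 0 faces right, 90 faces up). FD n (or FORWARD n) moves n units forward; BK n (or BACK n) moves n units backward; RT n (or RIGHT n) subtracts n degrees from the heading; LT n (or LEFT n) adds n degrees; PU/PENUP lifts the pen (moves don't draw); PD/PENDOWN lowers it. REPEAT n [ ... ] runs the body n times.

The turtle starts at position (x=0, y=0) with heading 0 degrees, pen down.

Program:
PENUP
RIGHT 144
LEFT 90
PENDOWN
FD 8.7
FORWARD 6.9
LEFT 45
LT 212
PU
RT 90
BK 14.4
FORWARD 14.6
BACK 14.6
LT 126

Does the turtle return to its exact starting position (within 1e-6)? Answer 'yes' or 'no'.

Executing turtle program step by step:
Start: pos=(0,0), heading=0, pen down
PU: pen up
RT 144: heading 0 -> 216
LT 90: heading 216 -> 306
PD: pen down
FD 8.7: (0,0) -> (5.114,-7.038) [heading=306, draw]
FD 6.9: (5.114,-7.038) -> (9.169,-12.621) [heading=306, draw]
LT 45: heading 306 -> 351
LT 212: heading 351 -> 203
PU: pen up
RT 90: heading 203 -> 113
BK 14.4: (9.169,-12.621) -> (14.796,-25.876) [heading=113, move]
FD 14.6: (14.796,-25.876) -> (9.091,-12.437) [heading=113, move]
BK 14.6: (9.091,-12.437) -> (14.796,-25.876) [heading=113, move]
LT 126: heading 113 -> 239
Final: pos=(14.796,-25.876), heading=239, 2 segment(s) drawn

Start position: (0, 0)
Final position: (14.796, -25.876)
Distance = 29.807; >= 1e-6 -> NOT closed

Answer: no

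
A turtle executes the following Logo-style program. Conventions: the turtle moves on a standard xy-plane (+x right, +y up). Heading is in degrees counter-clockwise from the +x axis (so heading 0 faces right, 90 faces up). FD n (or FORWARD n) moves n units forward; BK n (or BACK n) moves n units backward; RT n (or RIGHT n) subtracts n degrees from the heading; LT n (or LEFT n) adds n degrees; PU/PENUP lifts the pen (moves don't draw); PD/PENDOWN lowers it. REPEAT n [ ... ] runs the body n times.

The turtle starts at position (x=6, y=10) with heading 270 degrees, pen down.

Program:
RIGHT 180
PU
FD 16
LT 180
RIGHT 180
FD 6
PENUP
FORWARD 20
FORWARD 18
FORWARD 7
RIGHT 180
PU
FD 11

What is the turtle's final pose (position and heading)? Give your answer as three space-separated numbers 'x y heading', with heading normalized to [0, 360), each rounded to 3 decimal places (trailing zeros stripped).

Executing turtle program step by step:
Start: pos=(6,10), heading=270, pen down
RT 180: heading 270 -> 90
PU: pen up
FD 16: (6,10) -> (6,26) [heading=90, move]
LT 180: heading 90 -> 270
RT 180: heading 270 -> 90
FD 6: (6,26) -> (6,32) [heading=90, move]
PU: pen up
FD 20: (6,32) -> (6,52) [heading=90, move]
FD 18: (6,52) -> (6,70) [heading=90, move]
FD 7: (6,70) -> (6,77) [heading=90, move]
RT 180: heading 90 -> 270
PU: pen up
FD 11: (6,77) -> (6,66) [heading=270, move]
Final: pos=(6,66), heading=270, 0 segment(s) drawn

Answer: 6 66 270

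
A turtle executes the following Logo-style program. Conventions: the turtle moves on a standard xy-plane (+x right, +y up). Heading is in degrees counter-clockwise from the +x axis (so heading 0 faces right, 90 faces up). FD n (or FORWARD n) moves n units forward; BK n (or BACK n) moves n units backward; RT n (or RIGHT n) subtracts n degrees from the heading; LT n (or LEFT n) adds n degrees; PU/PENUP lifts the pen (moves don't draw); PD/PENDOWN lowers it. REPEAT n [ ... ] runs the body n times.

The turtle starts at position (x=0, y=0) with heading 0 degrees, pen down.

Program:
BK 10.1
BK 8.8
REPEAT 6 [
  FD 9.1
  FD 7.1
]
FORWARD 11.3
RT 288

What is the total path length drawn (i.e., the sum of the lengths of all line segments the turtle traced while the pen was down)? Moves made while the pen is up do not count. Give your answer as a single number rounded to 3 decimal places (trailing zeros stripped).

Answer: 127.4

Derivation:
Executing turtle program step by step:
Start: pos=(0,0), heading=0, pen down
BK 10.1: (0,0) -> (-10.1,0) [heading=0, draw]
BK 8.8: (-10.1,0) -> (-18.9,0) [heading=0, draw]
REPEAT 6 [
  -- iteration 1/6 --
  FD 9.1: (-18.9,0) -> (-9.8,0) [heading=0, draw]
  FD 7.1: (-9.8,0) -> (-2.7,0) [heading=0, draw]
  -- iteration 2/6 --
  FD 9.1: (-2.7,0) -> (6.4,0) [heading=0, draw]
  FD 7.1: (6.4,0) -> (13.5,0) [heading=0, draw]
  -- iteration 3/6 --
  FD 9.1: (13.5,0) -> (22.6,0) [heading=0, draw]
  FD 7.1: (22.6,0) -> (29.7,0) [heading=0, draw]
  -- iteration 4/6 --
  FD 9.1: (29.7,0) -> (38.8,0) [heading=0, draw]
  FD 7.1: (38.8,0) -> (45.9,0) [heading=0, draw]
  -- iteration 5/6 --
  FD 9.1: (45.9,0) -> (55,0) [heading=0, draw]
  FD 7.1: (55,0) -> (62.1,0) [heading=0, draw]
  -- iteration 6/6 --
  FD 9.1: (62.1,0) -> (71.2,0) [heading=0, draw]
  FD 7.1: (71.2,0) -> (78.3,0) [heading=0, draw]
]
FD 11.3: (78.3,0) -> (89.6,0) [heading=0, draw]
RT 288: heading 0 -> 72
Final: pos=(89.6,0), heading=72, 15 segment(s) drawn

Segment lengths:
  seg 1: (0,0) -> (-10.1,0), length = 10.1
  seg 2: (-10.1,0) -> (-18.9,0), length = 8.8
  seg 3: (-18.9,0) -> (-9.8,0), length = 9.1
  seg 4: (-9.8,0) -> (-2.7,0), length = 7.1
  seg 5: (-2.7,0) -> (6.4,0), length = 9.1
  seg 6: (6.4,0) -> (13.5,0), length = 7.1
  seg 7: (13.5,0) -> (22.6,0), length = 9.1
  seg 8: (22.6,0) -> (29.7,0), length = 7.1
  seg 9: (29.7,0) -> (38.8,0), length = 9.1
  seg 10: (38.8,0) -> (45.9,0), length = 7.1
  seg 11: (45.9,0) -> (55,0), length = 9.1
  seg 12: (55,0) -> (62.1,0), length = 7.1
  seg 13: (62.1,0) -> (71.2,0), length = 9.1
  seg 14: (71.2,0) -> (78.3,0), length = 7.1
  seg 15: (78.3,0) -> (89.6,0), length = 11.3
Total = 127.4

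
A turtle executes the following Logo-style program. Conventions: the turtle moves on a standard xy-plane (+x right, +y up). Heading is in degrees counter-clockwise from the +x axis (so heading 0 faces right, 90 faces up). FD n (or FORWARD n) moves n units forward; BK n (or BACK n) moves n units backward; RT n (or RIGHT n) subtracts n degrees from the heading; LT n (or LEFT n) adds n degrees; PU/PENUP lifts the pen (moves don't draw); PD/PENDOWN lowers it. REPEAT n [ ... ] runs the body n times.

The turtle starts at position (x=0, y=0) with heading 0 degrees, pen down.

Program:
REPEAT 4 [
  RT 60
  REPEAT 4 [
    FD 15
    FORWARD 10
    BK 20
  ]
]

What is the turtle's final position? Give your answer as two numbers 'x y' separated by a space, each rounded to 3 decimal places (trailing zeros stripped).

Answer: -30 -17.321

Derivation:
Executing turtle program step by step:
Start: pos=(0,0), heading=0, pen down
REPEAT 4 [
  -- iteration 1/4 --
  RT 60: heading 0 -> 300
  REPEAT 4 [
    -- iteration 1/4 --
    FD 15: (0,0) -> (7.5,-12.99) [heading=300, draw]
    FD 10: (7.5,-12.99) -> (12.5,-21.651) [heading=300, draw]
    BK 20: (12.5,-21.651) -> (2.5,-4.33) [heading=300, draw]
    -- iteration 2/4 --
    FD 15: (2.5,-4.33) -> (10,-17.321) [heading=300, draw]
    FD 10: (10,-17.321) -> (15,-25.981) [heading=300, draw]
    BK 20: (15,-25.981) -> (5,-8.66) [heading=300, draw]
    -- iteration 3/4 --
    FD 15: (5,-8.66) -> (12.5,-21.651) [heading=300, draw]
    FD 10: (12.5,-21.651) -> (17.5,-30.311) [heading=300, draw]
    BK 20: (17.5,-30.311) -> (7.5,-12.99) [heading=300, draw]
    -- iteration 4/4 --
    FD 15: (7.5,-12.99) -> (15,-25.981) [heading=300, draw]
    FD 10: (15,-25.981) -> (20,-34.641) [heading=300, draw]
    BK 20: (20,-34.641) -> (10,-17.321) [heading=300, draw]
  ]
  -- iteration 2/4 --
  RT 60: heading 300 -> 240
  REPEAT 4 [
    -- iteration 1/4 --
    FD 15: (10,-17.321) -> (2.5,-30.311) [heading=240, draw]
    FD 10: (2.5,-30.311) -> (-2.5,-38.971) [heading=240, draw]
    BK 20: (-2.5,-38.971) -> (7.5,-21.651) [heading=240, draw]
    -- iteration 2/4 --
    FD 15: (7.5,-21.651) -> (0,-34.641) [heading=240, draw]
    FD 10: (0,-34.641) -> (-5,-43.301) [heading=240, draw]
    BK 20: (-5,-43.301) -> (5,-25.981) [heading=240, draw]
    -- iteration 3/4 --
    FD 15: (5,-25.981) -> (-2.5,-38.971) [heading=240, draw]
    FD 10: (-2.5,-38.971) -> (-7.5,-47.631) [heading=240, draw]
    BK 20: (-7.5,-47.631) -> (2.5,-30.311) [heading=240, draw]
    -- iteration 4/4 --
    FD 15: (2.5,-30.311) -> (-5,-43.301) [heading=240, draw]
    FD 10: (-5,-43.301) -> (-10,-51.962) [heading=240, draw]
    BK 20: (-10,-51.962) -> (0,-34.641) [heading=240, draw]
  ]
  -- iteration 3/4 --
  RT 60: heading 240 -> 180
  REPEAT 4 [
    -- iteration 1/4 --
    FD 15: (0,-34.641) -> (-15,-34.641) [heading=180, draw]
    FD 10: (-15,-34.641) -> (-25,-34.641) [heading=180, draw]
    BK 20: (-25,-34.641) -> (-5,-34.641) [heading=180, draw]
    -- iteration 2/4 --
    FD 15: (-5,-34.641) -> (-20,-34.641) [heading=180, draw]
    FD 10: (-20,-34.641) -> (-30,-34.641) [heading=180, draw]
    BK 20: (-30,-34.641) -> (-10,-34.641) [heading=180, draw]
    -- iteration 3/4 --
    FD 15: (-10,-34.641) -> (-25,-34.641) [heading=180, draw]
    FD 10: (-25,-34.641) -> (-35,-34.641) [heading=180, draw]
    BK 20: (-35,-34.641) -> (-15,-34.641) [heading=180, draw]
    -- iteration 4/4 --
    FD 15: (-15,-34.641) -> (-30,-34.641) [heading=180, draw]
    FD 10: (-30,-34.641) -> (-40,-34.641) [heading=180, draw]
    BK 20: (-40,-34.641) -> (-20,-34.641) [heading=180, draw]
  ]
  -- iteration 4/4 --
  RT 60: heading 180 -> 120
  REPEAT 4 [
    -- iteration 1/4 --
    FD 15: (-20,-34.641) -> (-27.5,-21.651) [heading=120, draw]
    FD 10: (-27.5,-21.651) -> (-32.5,-12.99) [heading=120, draw]
    BK 20: (-32.5,-12.99) -> (-22.5,-30.311) [heading=120, draw]
    -- iteration 2/4 --
    FD 15: (-22.5,-30.311) -> (-30,-17.321) [heading=120, draw]
    FD 10: (-30,-17.321) -> (-35,-8.66) [heading=120, draw]
    BK 20: (-35,-8.66) -> (-25,-25.981) [heading=120, draw]
    -- iteration 3/4 --
    FD 15: (-25,-25.981) -> (-32.5,-12.99) [heading=120, draw]
    FD 10: (-32.5,-12.99) -> (-37.5,-4.33) [heading=120, draw]
    BK 20: (-37.5,-4.33) -> (-27.5,-21.651) [heading=120, draw]
    -- iteration 4/4 --
    FD 15: (-27.5,-21.651) -> (-35,-8.66) [heading=120, draw]
    FD 10: (-35,-8.66) -> (-40,0) [heading=120, draw]
    BK 20: (-40,0) -> (-30,-17.321) [heading=120, draw]
  ]
]
Final: pos=(-30,-17.321), heading=120, 48 segment(s) drawn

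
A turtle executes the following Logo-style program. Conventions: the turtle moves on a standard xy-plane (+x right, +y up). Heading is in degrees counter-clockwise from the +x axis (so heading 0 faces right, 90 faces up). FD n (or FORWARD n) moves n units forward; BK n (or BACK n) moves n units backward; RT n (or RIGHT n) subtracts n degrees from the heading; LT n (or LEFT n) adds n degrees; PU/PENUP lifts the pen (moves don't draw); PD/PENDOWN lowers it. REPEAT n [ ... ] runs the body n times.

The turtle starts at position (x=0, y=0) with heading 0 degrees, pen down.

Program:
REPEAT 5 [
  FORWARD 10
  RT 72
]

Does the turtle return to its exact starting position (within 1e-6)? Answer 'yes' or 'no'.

Answer: yes

Derivation:
Executing turtle program step by step:
Start: pos=(0,0), heading=0, pen down
REPEAT 5 [
  -- iteration 1/5 --
  FD 10: (0,0) -> (10,0) [heading=0, draw]
  RT 72: heading 0 -> 288
  -- iteration 2/5 --
  FD 10: (10,0) -> (13.09,-9.511) [heading=288, draw]
  RT 72: heading 288 -> 216
  -- iteration 3/5 --
  FD 10: (13.09,-9.511) -> (5,-15.388) [heading=216, draw]
  RT 72: heading 216 -> 144
  -- iteration 4/5 --
  FD 10: (5,-15.388) -> (-3.09,-9.511) [heading=144, draw]
  RT 72: heading 144 -> 72
  -- iteration 5/5 --
  FD 10: (-3.09,-9.511) -> (0,0) [heading=72, draw]
  RT 72: heading 72 -> 0
]
Final: pos=(0,0), heading=0, 5 segment(s) drawn

Start position: (0, 0)
Final position: (0, 0)
Distance = 0; < 1e-6 -> CLOSED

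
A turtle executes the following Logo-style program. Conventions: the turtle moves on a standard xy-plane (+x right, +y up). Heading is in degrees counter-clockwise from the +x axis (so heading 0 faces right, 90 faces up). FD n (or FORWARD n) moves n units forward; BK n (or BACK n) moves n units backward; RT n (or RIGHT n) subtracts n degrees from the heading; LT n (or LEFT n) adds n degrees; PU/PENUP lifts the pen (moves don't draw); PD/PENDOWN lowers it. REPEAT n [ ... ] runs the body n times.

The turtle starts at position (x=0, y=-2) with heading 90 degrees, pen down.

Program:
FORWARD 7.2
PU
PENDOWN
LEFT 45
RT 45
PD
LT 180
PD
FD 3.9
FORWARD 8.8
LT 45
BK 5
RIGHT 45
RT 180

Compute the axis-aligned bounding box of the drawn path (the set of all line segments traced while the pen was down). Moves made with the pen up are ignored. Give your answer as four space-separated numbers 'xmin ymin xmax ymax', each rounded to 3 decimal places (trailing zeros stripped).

Executing turtle program step by step:
Start: pos=(0,-2), heading=90, pen down
FD 7.2: (0,-2) -> (0,5.2) [heading=90, draw]
PU: pen up
PD: pen down
LT 45: heading 90 -> 135
RT 45: heading 135 -> 90
PD: pen down
LT 180: heading 90 -> 270
PD: pen down
FD 3.9: (0,5.2) -> (0,1.3) [heading=270, draw]
FD 8.8: (0,1.3) -> (0,-7.5) [heading=270, draw]
LT 45: heading 270 -> 315
BK 5: (0,-7.5) -> (-3.536,-3.964) [heading=315, draw]
RT 45: heading 315 -> 270
RT 180: heading 270 -> 90
Final: pos=(-3.536,-3.964), heading=90, 4 segment(s) drawn

Segment endpoints: x in {-3.536, 0, 0, 0, 0}, y in {-7.5, -3.964, -2, 1.3, 5.2}
xmin=-3.536, ymin=-7.5, xmax=0, ymax=5.2

Answer: -3.536 -7.5 0 5.2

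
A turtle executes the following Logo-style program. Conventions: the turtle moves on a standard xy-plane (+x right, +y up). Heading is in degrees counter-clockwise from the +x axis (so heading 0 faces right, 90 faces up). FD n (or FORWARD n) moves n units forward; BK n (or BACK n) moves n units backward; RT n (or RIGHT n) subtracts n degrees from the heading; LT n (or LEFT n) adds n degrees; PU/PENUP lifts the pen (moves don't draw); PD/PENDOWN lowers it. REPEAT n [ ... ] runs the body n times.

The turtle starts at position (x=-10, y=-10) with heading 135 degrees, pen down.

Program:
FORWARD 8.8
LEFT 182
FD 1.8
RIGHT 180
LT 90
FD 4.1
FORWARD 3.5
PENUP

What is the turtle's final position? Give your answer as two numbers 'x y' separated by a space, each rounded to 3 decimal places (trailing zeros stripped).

Executing turtle program step by step:
Start: pos=(-10,-10), heading=135, pen down
FD 8.8: (-10,-10) -> (-16.223,-3.777) [heading=135, draw]
LT 182: heading 135 -> 317
FD 1.8: (-16.223,-3.777) -> (-14.906,-5.005) [heading=317, draw]
RT 180: heading 317 -> 137
LT 90: heading 137 -> 227
FD 4.1: (-14.906,-5.005) -> (-17.702,-8.004) [heading=227, draw]
FD 3.5: (-17.702,-8.004) -> (-20.089,-10.563) [heading=227, draw]
PU: pen up
Final: pos=(-20.089,-10.563), heading=227, 4 segment(s) drawn

Answer: -20.089 -10.563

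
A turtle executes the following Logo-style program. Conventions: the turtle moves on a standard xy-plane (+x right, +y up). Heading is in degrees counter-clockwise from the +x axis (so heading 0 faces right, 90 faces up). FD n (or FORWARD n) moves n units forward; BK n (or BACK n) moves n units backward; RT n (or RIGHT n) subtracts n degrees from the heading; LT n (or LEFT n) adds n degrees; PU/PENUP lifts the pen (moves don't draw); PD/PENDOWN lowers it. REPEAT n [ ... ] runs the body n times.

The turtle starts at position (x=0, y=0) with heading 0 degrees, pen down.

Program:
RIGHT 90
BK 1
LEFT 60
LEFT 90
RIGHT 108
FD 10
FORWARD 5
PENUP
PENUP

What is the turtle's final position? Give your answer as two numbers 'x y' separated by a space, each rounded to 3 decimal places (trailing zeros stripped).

Answer: 10.037 -10.147

Derivation:
Executing turtle program step by step:
Start: pos=(0,0), heading=0, pen down
RT 90: heading 0 -> 270
BK 1: (0,0) -> (0,1) [heading=270, draw]
LT 60: heading 270 -> 330
LT 90: heading 330 -> 60
RT 108: heading 60 -> 312
FD 10: (0,1) -> (6.691,-6.431) [heading=312, draw]
FD 5: (6.691,-6.431) -> (10.037,-10.147) [heading=312, draw]
PU: pen up
PU: pen up
Final: pos=(10.037,-10.147), heading=312, 3 segment(s) drawn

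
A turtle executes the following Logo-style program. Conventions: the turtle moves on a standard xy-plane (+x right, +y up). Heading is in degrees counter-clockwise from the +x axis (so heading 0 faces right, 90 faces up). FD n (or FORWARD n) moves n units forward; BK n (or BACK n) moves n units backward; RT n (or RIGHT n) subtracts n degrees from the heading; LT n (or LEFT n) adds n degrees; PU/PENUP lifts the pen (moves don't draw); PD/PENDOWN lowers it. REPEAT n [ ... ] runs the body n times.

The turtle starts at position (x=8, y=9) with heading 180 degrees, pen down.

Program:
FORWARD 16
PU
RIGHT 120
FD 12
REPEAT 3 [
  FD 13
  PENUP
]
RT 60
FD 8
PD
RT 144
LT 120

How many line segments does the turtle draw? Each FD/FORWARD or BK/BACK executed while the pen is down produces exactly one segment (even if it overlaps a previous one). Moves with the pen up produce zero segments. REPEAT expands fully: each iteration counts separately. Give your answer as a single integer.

Executing turtle program step by step:
Start: pos=(8,9), heading=180, pen down
FD 16: (8,9) -> (-8,9) [heading=180, draw]
PU: pen up
RT 120: heading 180 -> 60
FD 12: (-8,9) -> (-2,19.392) [heading=60, move]
REPEAT 3 [
  -- iteration 1/3 --
  FD 13: (-2,19.392) -> (4.5,30.651) [heading=60, move]
  PU: pen up
  -- iteration 2/3 --
  FD 13: (4.5,30.651) -> (11,41.909) [heading=60, move]
  PU: pen up
  -- iteration 3/3 --
  FD 13: (11,41.909) -> (17.5,53.167) [heading=60, move]
  PU: pen up
]
RT 60: heading 60 -> 0
FD 8: (17.5,53.167) -> (25.5,53.167) [heading=0, move]
PD: pen down
RT 144: heading 0 -> 216
LT 120: heading 216 -> 336
Final: pos=(25.5,53.167), heading=336, 1 segment(s) drawn
Segments drawn: 1

Answer: 1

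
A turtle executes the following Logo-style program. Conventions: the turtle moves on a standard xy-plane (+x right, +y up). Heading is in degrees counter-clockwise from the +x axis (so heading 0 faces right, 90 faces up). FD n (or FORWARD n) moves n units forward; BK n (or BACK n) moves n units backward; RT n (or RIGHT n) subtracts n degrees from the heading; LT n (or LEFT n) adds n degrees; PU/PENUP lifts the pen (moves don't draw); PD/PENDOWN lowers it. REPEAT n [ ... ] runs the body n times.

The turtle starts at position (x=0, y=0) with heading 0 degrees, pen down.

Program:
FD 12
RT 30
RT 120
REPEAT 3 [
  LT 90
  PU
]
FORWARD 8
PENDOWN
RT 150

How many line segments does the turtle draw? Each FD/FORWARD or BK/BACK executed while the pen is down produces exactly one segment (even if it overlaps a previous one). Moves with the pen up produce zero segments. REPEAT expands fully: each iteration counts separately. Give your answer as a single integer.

Executing turtle program step by step:
Start: pos=(0,0), heading=0, pen down
FD 12: (0,0) -> (12,0) [heading=0, draw]
RT 30: heading 0 -> 330
RT 120: heading 330 -> 210
REPEAT 3 [
  -- iteration 1/3 --
  LT 90: heading 210 -> 300
  PU: pen up
  -- iteration 2/3 --
  LT 90: heading 300 -> 30
  PU: pen up
  -- iteration 3/3 --
  LT 90: heading 30 -> 120
  PU: pen up
]
FD 8: (12,0) -> (8,6.928) [heading=120, move]
PD: pen down
RT 150: heading 120 -> 330
Final: pos=(8,6.928), heading=330, 1 segment(s) drawn
Segments drawn: 1

Answer: 1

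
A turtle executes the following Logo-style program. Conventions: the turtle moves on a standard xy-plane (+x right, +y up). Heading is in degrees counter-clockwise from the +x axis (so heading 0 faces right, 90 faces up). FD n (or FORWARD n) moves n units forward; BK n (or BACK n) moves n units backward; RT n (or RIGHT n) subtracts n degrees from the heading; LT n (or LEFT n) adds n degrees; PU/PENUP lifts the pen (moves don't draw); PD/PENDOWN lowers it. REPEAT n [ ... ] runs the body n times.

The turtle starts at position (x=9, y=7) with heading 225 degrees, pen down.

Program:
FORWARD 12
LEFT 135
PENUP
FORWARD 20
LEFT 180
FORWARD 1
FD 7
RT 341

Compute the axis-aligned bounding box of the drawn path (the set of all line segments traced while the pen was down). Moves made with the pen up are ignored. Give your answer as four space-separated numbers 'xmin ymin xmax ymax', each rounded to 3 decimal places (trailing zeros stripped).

Answer: 0.515 -1.485 9 7

Derivation:
Executing turtle program step by step:
Start: pos=(9,7), heading=225, pen down
FD 12: (9,7) -> (0.515,-1.485) [heading=225, draw]
LT 135: heading 225 -> 0
PU: pen up
FD 20: (0.515,-1.485) -> (20.515,-1.485) [heading=0, move]
LT 180: heading 0 -> 180
FD 1: (20.515,-1.485) -> (19.515,-1.485) [heading=180, move]
FD 7: (19.515,-1.485) -> (12.515,-1.485) [heading=180, move]
RT 341: heading 180 -> 199
Final: pos=(12.515,-1.485), heading=199, 1 segment(s) drawn

Segment endpoints: x in {0.515, 9}, y in {-1.485, 7}
xmin=0.515, ymin=-1.485, xmax=9, ymax=7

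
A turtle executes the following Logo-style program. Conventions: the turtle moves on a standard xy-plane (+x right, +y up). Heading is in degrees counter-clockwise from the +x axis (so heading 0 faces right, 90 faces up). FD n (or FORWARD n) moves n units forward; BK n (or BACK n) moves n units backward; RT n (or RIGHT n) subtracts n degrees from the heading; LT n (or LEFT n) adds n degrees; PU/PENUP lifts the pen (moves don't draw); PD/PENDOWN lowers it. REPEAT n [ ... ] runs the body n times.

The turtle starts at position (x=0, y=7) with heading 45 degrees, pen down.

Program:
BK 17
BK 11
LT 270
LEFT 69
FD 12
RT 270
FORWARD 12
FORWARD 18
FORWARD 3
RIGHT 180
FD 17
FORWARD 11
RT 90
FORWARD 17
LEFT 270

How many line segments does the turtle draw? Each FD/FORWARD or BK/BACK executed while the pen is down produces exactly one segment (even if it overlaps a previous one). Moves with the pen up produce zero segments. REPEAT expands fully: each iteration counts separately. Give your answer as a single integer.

Executing turtle program step by step:
Start: pos=(0,7), heading=45, pen down
BK 17: (0,7) -> (-12.021,-5.021) [heading=45, draw]
BK 11: (-12.021,-5.021) -> (-19.799,-12.799) [heading=45, draw]
LT 270: heading 45 -> 315
LT 69: heading 315 -> 24
FD 12: (-19.799,-12.799) -> (-8.836,-7.918) [heading=24, draw]
RT 270: heading 24 -> 114
FD 12: (-8.836,-7.918) -> (-13.717,3.044) [heading=114, draw]
FD 18: (-13.717,3.044) -> (-21.039,19.488) [heading=114, draw]
FD 3: (-21.039,19.488) -> (-22.259,22.229) [heading=114, draw]
RT 180: heading 114 -> 294
FD 17: (-22.259,22.229) -> (-15.344,6.699) [heading=294, draw]
FD 11: (-15.344,6.699) -> (-10.87,-3.35) [heading=294, draw]
RT 90: heading 294 -> 204
FD 17: (-10.87,-3.35) -> (-26.4,-10.265) [heading=204, draw]
LT 270: heading 204 -> 114
Final: pos=(-26.4,-10.265), heading=114, 9 segment(s) drawn
Segments drawn: 9

Answer: 9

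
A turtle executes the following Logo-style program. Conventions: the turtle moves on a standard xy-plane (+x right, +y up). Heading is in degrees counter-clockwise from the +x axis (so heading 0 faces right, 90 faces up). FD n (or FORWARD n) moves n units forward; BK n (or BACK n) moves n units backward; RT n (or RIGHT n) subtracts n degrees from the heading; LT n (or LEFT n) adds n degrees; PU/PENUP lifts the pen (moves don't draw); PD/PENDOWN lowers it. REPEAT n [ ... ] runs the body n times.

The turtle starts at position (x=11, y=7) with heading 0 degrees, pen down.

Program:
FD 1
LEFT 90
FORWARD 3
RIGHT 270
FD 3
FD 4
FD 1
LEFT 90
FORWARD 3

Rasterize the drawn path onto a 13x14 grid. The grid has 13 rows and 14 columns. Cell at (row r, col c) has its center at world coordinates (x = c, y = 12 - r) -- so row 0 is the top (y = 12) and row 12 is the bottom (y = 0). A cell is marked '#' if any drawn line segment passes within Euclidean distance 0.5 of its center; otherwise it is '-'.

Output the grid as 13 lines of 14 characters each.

Segment 0: (11,7) -> (12,7)
Segment 1: (12,7) -> (12,10)
Segment 2: (12,10) -> (9,10)
Segment 3: (9,10) -> (5,10)
Segment 4: (5,10) -> (4,10)
Segment 5: (4,10) -> (4,7)

Answer: --------------
--------------
----#########-
----#-------#-
----#-------#-
----#------##-
--------------
--------------
--------------
--------------
--------------
--------------
--------------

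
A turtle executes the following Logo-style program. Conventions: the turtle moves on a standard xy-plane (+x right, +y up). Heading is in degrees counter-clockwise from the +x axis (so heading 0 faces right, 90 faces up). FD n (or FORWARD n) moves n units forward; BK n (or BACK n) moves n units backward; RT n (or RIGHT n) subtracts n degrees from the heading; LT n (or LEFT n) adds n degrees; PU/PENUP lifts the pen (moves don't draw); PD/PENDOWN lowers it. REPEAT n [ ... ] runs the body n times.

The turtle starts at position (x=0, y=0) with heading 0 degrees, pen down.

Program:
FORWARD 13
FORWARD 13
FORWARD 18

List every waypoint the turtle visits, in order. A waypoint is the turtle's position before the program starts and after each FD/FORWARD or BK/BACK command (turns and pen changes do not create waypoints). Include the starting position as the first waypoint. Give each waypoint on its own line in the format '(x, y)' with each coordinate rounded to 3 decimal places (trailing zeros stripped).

Executing turtle program step by step:
Start: pos=(0,0), heading=0, pen down
FD 13: (0,0) -> (13,0) [heading=0, draw]
FD 13: (13,0) -> (26,0) [heading=0, draw]
FD 18: (26,0) -> (44,0) [heading=0, draw]
Final: pos=(44,0), heading=0, 3 segment(s) drawn
Waypoints (4 total):
(0, 0)
(13, 0)
(26, 0)
(44, 0)

Answer: (0, 0)
(13, 0)
(26, 0)
(44, 0)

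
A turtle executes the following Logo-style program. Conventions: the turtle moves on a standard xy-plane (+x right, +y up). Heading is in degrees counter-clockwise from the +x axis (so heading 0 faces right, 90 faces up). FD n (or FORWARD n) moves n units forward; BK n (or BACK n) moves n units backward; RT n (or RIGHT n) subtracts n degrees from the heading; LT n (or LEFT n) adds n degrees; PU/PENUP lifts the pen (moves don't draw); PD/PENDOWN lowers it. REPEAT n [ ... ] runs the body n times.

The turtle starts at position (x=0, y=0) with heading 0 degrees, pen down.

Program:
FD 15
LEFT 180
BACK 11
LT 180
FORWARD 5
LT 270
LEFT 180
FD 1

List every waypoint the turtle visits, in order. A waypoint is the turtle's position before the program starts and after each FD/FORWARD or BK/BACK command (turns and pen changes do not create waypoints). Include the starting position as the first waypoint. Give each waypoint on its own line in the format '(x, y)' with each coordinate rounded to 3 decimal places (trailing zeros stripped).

Answer: (0, 0)
(15, 0)
(26, 0)
(31, 0)
(31, 1)

Derivation:
Executing turtle program step by step:
Start: pos=(0,0), heading=0, pen down
FD 15: (0,0) -> (15,0) [heading=0, draw]
LT 180: heading 0 -> 180
BK 11: (15,0) -> (26,0) [heading=180, draw]
LT 180: heading 180 -> 0
FD 5: (26,0) -> (31,0) [heading=0, draw]
LT 270: heading 0 -> 270
LT 180: heading 270 -> 90
FD 1: (31,0) -> (31,1) [heading=90, draw]
Final: pos=(31,1), heading=90, 4 segment(s) drawn
Waypoints (5 total):
(0, 0)
(15, 0)
(26, 0)
(31, 0)
(31, 1)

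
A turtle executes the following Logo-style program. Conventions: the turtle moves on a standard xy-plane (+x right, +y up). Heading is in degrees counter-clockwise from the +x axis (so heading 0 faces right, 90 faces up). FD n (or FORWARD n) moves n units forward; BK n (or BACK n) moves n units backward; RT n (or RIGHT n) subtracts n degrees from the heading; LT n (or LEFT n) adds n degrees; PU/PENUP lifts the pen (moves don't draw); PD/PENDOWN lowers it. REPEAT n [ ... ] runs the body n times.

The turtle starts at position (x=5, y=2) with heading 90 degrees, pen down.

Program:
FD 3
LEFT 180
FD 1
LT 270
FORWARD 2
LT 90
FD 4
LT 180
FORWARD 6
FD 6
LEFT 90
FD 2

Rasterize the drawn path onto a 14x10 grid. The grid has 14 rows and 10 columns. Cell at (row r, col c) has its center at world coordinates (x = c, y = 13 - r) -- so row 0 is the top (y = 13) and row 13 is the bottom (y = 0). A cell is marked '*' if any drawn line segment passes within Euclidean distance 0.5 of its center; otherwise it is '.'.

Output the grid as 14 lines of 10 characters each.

Segment 0: (5,2) -> (5,5)
Segment 1: (5,5) -> (5,4)
Segment 2: (5,4) -> (3,4)
Segment 3: (3,4) -> (3,0)
Segment 4: (3,0) -> (3,6)
Segment 5: (3,6) -> (3,12)
Segment 6: (3,12) -> (1,12)

Answer: ..........
.***......
...*......
...*......
...*......
...*......
...*......
...*......
...*.*....
...***....
...*.*....
...*.*....
...*......
...*......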